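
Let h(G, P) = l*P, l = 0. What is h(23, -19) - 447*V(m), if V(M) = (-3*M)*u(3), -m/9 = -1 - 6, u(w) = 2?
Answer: 168966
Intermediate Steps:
h(G, P) = 0 (h(G, P) = 0*P = 0)
m = 63 (m = -9*(-1 - 6) = -9*(-7) = 63)
V(M) = -6*M (V(M) = -3*M*2 = -6*M)
h(23, -19) - 447*V(m) = 0 - (-2682)*63 = 0 - 447*(-378) = 0 + 168966 = 168966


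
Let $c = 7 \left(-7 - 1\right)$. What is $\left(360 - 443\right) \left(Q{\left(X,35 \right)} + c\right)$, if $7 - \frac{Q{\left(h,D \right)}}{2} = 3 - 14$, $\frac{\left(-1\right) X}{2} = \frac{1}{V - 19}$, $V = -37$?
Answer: $1660$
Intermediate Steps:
$X = \frac{1}{28}$ ($X = - \frac{2}{-37 - 19} = - \frac{2}{-56} = \left(-2\right) \left(- \frac{1}{56}\right) = \frac{1}{28} \approx 0.035714$)
$Q{\left(h,D \right)} = 36$ ($Q{\left(h,D \right)} = 14 - 2 \left(3 - 14\right) = 14 - -22 = 14 + 22 = 36$)
$c = -56$ ($c = 7 \left(-8\right) = -56$)
$\left(360 - 443\right) \left(Q{\left(X,35 \right)} + c\right) = \left(360 - 443\right) \left(36 - 56\right) = \left(-83\right) \left(-20\right) = 1660$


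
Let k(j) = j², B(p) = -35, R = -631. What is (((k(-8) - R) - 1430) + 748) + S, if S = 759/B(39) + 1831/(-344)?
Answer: -168661/12040 ≈ -14.008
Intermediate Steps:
S = -325181/12040 (S = 759/(-35) + 1831/(-344) = 759*(-1/35) + 1831*(-1/344) = -759/35 - 1831/344 = -325181/12040 ≈ -27.008)
(((k(-8) - R) - 1430) + 748) + S = ((((-8)² - 1*(-631)) - 1430) + 748) - 325181/12040 = (((64 + 631) - 1430) + 748) - 325181/12040 = ((695 - 1430) + 748) - 325181/12040 = (-735 + 748) - 325181/12040 = 13 - 325181/12040 = -168661/12040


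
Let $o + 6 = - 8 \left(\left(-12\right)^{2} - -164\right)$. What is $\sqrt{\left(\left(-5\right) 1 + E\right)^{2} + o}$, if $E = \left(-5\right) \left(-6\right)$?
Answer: $3 i \sqrt{205} \approx 42.953 i$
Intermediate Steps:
$E = 30$
$o = -2470$ ($o = -6 - 8 \left(\left(-12\right)^{2} - -164\right) = -6 - 8 \left(144 + 164\right) = -6 - 2464 = -2470$)
$\sqrt{\left(\left(-5\right) 1 + E\right)^{2} + o} = \sqrt{\left(\left(-5\right) 1 + 30\right)^{2} - 2470} = \sqrt{\left(-5 + 30\right)^{2} - 2470} = \sqrt{25^{2} - 2470} = \sqrt{625 - 2470} = \sqrt{-1845} = 3 i \sqrt{205}$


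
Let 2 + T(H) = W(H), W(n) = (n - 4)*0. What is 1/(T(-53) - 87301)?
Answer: -1/87303 ≈ -1.1454e-5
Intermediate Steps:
W(n) = 0 (W(n) = (-4 + n)*0 = 0)
T(H) = -2 (T(H) = -2 + 0 = -2)
1/(T(-53) - 87301) = 1/(-2 - 87301) = 1/(-87303) = -1/87303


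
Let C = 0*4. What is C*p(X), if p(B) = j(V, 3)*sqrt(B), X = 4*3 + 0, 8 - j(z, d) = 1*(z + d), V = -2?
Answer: 0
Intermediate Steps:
j(z, d) = 8 - d - z (j(z, d) = 8 - (z + d) = 8 - (d + z) = 8 + (-d - z) = 8 - d - z)
X = 12 (X = 12 + 0 = 12)
p(B) = 7*sqrt(B) (p(B) = (8 - 1*3 - 1*(-2))*sqrt(B) = (8 - 3 + 2)*sqrt(B) = 7*sqrt(B))
C = 0
C*p(X) = 0*(7*sqrt(12)) = 0*(7*(2*sqrt(3))) = 0*(14*sqrt(3)) = 0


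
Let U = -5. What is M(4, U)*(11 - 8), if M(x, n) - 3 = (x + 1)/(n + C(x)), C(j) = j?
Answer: -6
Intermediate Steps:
M(x, n) = 3 + (1 + x)/(n + x) (M(x, n) = 3 + (x + 1)/(n + x) = 3 + (1 + x)/(n + x))
M(4, U)*(11 - 8) = ((1 + 3*(-5) + 4*4)/(-5 + 4))*(11 - 8) = ((1 - 15 + 16)/(-1))*3 = -1*2*3 = -2*3 = -6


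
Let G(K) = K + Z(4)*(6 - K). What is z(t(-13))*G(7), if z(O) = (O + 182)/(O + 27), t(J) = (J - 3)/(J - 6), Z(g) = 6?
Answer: 3474/529 ≈ 6.5671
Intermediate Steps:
G(K) = 36 - 5*K (G(K) = K + 6*(6 - K) = K + (36 - 6*K) = 36 - 5*K)
t(J) = (-3 + J)/(-6 + J)
z(O) = (182 + O)/(27 + O)
z(t(-13))*G(7) = ((182 + (-3 - 13)/(-6 - 13))/(27 + (-3 - 13)/(-6 - 13)))*(36 - 5*7) = ((182 - 16/(-19))/(27 - 16/(-19)))*(36 - 35) = ((182 - 1/19*(-16))/(27 - 1/19*(-16)))*1 = ((182 + 16/19)/(27 + 16/19))*1 = ((3474/19)/(529/19))*1 = ((19/529)*(3474/19))*1 = (3474/529)*1 = 3474/529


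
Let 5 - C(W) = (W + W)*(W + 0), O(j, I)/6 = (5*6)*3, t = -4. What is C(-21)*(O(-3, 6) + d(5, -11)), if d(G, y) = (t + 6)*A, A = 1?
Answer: -475334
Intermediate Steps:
O(j, I) = 540 (O(j, I) = 6*((5*6)*3) = 6*(30*3) = 6*90 = 540)
C(W) = 5 - 2*W**2 (C(W) = 5 - (W + W)*(W + 0) = 5 - 2*W*W = 5 - 2*W**2)
d(G, y) = 2 (d(G, y) = (-4 + 6)*1 = 2*1 = 2)
C(-21)*(O(-3, 6) + d(5, -11)) = (5 - 2*(-21)**2)*(540 + 2) = (5 - 2*441)*542 = (5 - 882)*542 = -877*542 = -475334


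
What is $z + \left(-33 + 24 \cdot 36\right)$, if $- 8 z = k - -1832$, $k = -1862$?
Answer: $\frac{3339}{4} \approx 834.75$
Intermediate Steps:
$z = \frac{15}{4}$ ($z = - \frac{-1862 - -1832}{8} = - \frac{-1862 + 1832}{8} = \left(- \frac{1}{8}\right) \left(-30\right) = \frac{15}{4} \approx 3.75$)
$z + \left(-33 + 24 \cdot 36\right) = \frac{15}{4} + \left(-33 + 24 \cdot 36\right) = \frac{15}{4} + \left(-33 + 864\right) = \frac{15}{4} + 831 = \frac{3339}{4}$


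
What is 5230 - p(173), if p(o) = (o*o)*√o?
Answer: 5230 - 29929*√173 ≈ -3.8842e+5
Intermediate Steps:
p(o) = o^(5/2) (p(o) = o²*√o = o^(5/2))
5230 - p(173) = 5230 - 173^(5/2) = 5230 - 29929*√173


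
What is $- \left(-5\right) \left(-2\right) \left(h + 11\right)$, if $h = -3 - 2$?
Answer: $-60$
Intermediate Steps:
$h = -5$
$- \left(-5\right) \left(-2\right) \left(h + 11\right) = - \left(-5\right) \left(-2\right) \left(-5 + 11\right) = - 10 \cdot 6 = \left(-1\right) 60 = -60$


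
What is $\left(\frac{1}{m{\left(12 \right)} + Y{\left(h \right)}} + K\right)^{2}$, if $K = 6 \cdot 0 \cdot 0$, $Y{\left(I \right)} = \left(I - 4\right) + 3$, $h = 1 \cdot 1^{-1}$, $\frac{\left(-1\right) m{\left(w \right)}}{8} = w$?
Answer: $\frac{1}{9216} \approx 0.00010851$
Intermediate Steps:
$m{\left(w \right)} = - 8 w$
$h = 1$ ($h = 1 \cdot 1 = 1$)
$Y{\left(I \right)} = -1 + I$ ($Y{\left(I \right)} = \left(-4 + I\right) + 3 = -1 + I$)
$K = 0$ ($K = 0 \cdot 0 = 0$)
$\left(\frac{1}{m{\left(12 \right)} + Y{\left(h \right)}} + K\right)^{2} = \left(\frac{1}{\left(-8\right) 12 + \left(-1 + 1\right)} + 0\right)^{2} = \left(\frac{1}{-96 + 0} + 0\right)^{2} = \left(\frac{1}{-96} + 0\right)^{2} = \left(- \frac{1}{96} + 0\right)^{2} = \left(- \frac{1}{96}\right)^{2} = \frac{1}{9216}$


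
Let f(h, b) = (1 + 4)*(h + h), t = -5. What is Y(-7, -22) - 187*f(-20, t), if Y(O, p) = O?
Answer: 37393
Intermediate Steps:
f(h, b) = 10*h (f(h, b) = 5*(2*h) = 10*h)
Y(-7, -22) - 187*f(-20, t) = -7 - 1870*(-20) = -7 - 187*(-200) = -7 + 37400 = 37393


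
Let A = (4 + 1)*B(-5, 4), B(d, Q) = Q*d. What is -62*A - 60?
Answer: 6140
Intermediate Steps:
A = -100 (A = (4 + 1)*(4*(-5)) = 5*(-20) = -100)
-62*A - 60 = -62*(-100) - 60 = 6200 - 60 = 6140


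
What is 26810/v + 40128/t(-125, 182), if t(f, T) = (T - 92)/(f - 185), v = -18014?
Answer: -3734846807/27021 ≈ -1.3822e+5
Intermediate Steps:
t(f, T) = (-92 + T)/(-185 + f)
26810/v + 40128/t(-125, 182) = 26810/(-18014) + 40128/(((-92 + 182)/(-185 - 125))) = 26810*(-1/18014) + 40128/((90/(-310))) = -13405/9007 + 40128/((-1/310*90)) = -13405/9007 + 40128/(-9/31) = -13405/9007 + 40128*(-31/9) = -13405/9007 - 414656/3 = -3734846807/27021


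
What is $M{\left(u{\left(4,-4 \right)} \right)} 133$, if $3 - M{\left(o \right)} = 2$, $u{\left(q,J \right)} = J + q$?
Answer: $133$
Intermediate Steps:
$M{\left(o \right)} = 1$ ($M{\left(o \right)} = 3 - 2 = 1$)
$M{\left(u{\left(4,-4 \right)} \right)} 133 = 1 \cdot 133 = 133$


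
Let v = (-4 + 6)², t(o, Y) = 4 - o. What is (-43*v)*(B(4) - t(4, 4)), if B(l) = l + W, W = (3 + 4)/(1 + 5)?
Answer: -2666/3 ≈ -888.67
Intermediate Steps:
W = 7/6 ≈ 1.1667
B(l) = 7/6 + l (B(l) = l + 7/6 = 7/6 + l)
v = 4 (v = 2² = 4)
(-43*v)*(B(4) - t(4, 4)) = (-43*4)*((7/6 + 4) - (4 - 1*4)) = -172*(31/6 - (4 - 4)) = -172*(31/6 - 1*0) = -172*(31/6 + 0) = -172*31/6 = -2666/3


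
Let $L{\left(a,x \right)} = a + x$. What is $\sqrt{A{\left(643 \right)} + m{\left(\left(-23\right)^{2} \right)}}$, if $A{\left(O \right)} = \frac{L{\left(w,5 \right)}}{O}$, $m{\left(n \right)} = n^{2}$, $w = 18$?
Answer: $\frac{\sqrt{115699996398}}{643} \approx 529.0$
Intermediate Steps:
$A{\left(O \right)} = \frac{23}{O}$ ($A{\left(O \right)} = \frac{18 + 5}{O} = \frac{23}{O}$)
$\sqrt{A{\left(643 \right)} + m{\left(\left(-23\right)^{2} \right)}} = \sqrt{\frac{23}{643} + \left(\left(-23\right)^{2}\right)^{2}} = \sqrt{23 \cdot \frac{1}{643} + 529^{2}} = \sqrt{\frac{23}{643} + 279841} = \sqrt{\frac{179937786}{643}} = \frac{\sqrt{115699996398}}{643}$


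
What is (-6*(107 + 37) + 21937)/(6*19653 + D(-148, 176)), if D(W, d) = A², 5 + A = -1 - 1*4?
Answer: 21073/118018 ≈ 0.17856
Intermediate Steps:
A = -10 (A = -5 + (-1 - 1*4) = -5 + (-1 - 4) = -5 - 5 = -10)
D(W, d) = 100 (D(W, d) = (-10)² = 100)
(-6*(107 + 37) + 21937)/(6*19653 + D(-148, 176)) = (-6*(107 + 37) + 21937)/(6*19653 + 100) = (-6*144 + 21937)/(117918 + 100) = (-864 + 21937)/118018 = 21073*(1/118018) = 21073/118018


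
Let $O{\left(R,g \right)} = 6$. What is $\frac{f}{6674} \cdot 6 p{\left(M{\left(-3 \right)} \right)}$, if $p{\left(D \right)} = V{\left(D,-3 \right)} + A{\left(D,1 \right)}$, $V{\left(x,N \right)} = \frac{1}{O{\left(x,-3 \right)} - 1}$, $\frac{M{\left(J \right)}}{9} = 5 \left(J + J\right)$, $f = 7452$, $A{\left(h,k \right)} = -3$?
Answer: $- \frac{312984}{16685} \approx -18.758$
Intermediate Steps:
$M{\left(J \right)} = 90 J$ ($M{\left(J \right)} = 9 \cdot 5 \left(J + J\right) = 9 \cdot 5 \cdot 2 J = 9 \cdot 10 J = 90 J$)
$V{\left(x,N \right)} = \frac{1}{5}$ ($V{\left(x,N \right)} = \frac{1}{6 - 1} = \frac{1}{5}$)
$p{\left(D \right)} = - \frac{14}{5}$ ($p{\left(D \right)} = \frac{1}{5} - 3 = - \frac{14}{5}$)
$\frac{f}{6674} \cdot 6 p{\left(M{\left(-3 \right)} \right)} = \frac{7452}{6674} \cdot 6 \left(- \frac{14}{5}\right) = 7452 \cdot \frac{1}{6674} \left(- \frac{84}{5}\right) = \frac{3726}{3337} \left(- \frac{84}{5}\right) = - \frac{312984}{16685}$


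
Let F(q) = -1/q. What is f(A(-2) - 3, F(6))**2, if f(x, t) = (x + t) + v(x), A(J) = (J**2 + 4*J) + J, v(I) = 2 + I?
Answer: 9409/36 ≈ 261.36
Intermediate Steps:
A(J) = J**2 + 5*J
f(x, t) = 2 + t + 2*x (f(x, t) = (x + t) + (2 + x) = (t + x) + (2 + x) = 2 + t + 2*x)
f(A(-2) - 3, F(6))**2 = (2 - 1/6 + 2*(-2*(5 - 2) - 3))**2 = (2 - 1*1/6 + 2*(-2*3 - 3))**2 = (2 - 1/6 + 2*(-6 - 3))**2 = (2 - 1/6 + 2*(-9))**2 = (2 - 1/6 - 18)**2 = (-97/6)**2 = 9409/36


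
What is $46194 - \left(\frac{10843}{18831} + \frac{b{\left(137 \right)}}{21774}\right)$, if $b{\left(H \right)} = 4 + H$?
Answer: $\frac{6313503751661}{136675398} \approx 46193.0$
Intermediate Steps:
$46194 - \left(\frac{10843}{18831} + \frac{b{\left(137 \right)}}{21774}\right) = 46194 - \left(\frac{10843}{18831} + \frac{4 + 137}{21774}\right) = 46194 - \left(10843 \cdot \frac{1}{18831} + 141 \cdot \frac{1}{21774}\right) = 46194 - \left(\frac{10843}{18831} + \frac{47}{7258}\right) = 46194 - \frac{79583551}{136675398} = \frac{6313503751661}{136675398}$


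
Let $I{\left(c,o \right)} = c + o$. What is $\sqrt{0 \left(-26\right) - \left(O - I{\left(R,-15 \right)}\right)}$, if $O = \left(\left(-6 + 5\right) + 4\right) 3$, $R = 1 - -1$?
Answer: $i \sqrt{22} \approx 4.6904 i$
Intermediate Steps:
$R = 2$ ($R = 1 + 1 = 2$)
$O = 9$ ($O = \left(-1 + 4\right) 3 = 3 \cdot 3 = 9$)
$\sqrt{0 \left(-26\right) - \left(O - I{\left(R,-15 \right)}\right)} = \sqrt{0 \left(-26\right) + \left(\left(2 - 15\right) - 9\right)} = \sqrt{0 - 22} = \sqrt{-22} = i \sqrt{22}$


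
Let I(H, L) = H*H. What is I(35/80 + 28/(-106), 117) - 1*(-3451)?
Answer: 2481649513/719104 ≈ 3451.0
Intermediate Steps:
I(H, L) = H²
I(35/80 + 28/(-106), 117) - 1*(-3451) = (35/80 + 28/(-106))² - 1*(-3451) = (35*(1/80) + 28*(-1/106))² + 3451 = (7/16 - 14/53)² + 3451 = (147/848)² + 3451 = 21609/719104 + 3451 = 2481649513/719104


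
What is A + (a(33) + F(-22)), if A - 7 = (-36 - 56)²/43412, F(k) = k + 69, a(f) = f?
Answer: 946327/10853 ≈ 87.195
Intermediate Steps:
F(k) = 69 + k
A = 78087/10853 (A = 7 + (-36 - 56)²/43412 = 7 + (-92)²*(1/43412) = 7 + 8464*(1/43412) = 7 + 2116/10853 = 78087/10853 ≈ 7.1950)
A + (a(33) + F(-22)) = 78087/10853 + (33 + (69 - 22)) = 78087/10853 + (33 + 47) = 78087/10853 + 80 = 946327/10853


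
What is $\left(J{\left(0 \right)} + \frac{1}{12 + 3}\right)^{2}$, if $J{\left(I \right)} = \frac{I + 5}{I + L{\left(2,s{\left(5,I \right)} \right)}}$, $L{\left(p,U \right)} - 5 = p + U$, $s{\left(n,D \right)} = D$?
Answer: $\frac{6724}{11025} \approx 0.60989$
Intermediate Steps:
$L{\left(p,U \right)} = 5 + U + p$ ($L{\left(p,U \right)} = 5 + \left(p + U\right) = 5 + \left(U + p\right) = 5 + U + p$)
$J{\left(I \right)} = \frac{5 + I}{7 + 2 I}$ ($J{\left(I \right)} = \frac{I + 5}{I + \left(5 + I + 2\right)} = \frac{5 + I}{I + \left(7 + I\right)} = \frac{5 + I}{7 + 2 I}$)
$\left(J{\left(0 \right)} + \frac{1}{12 + 3}\right)^{2} = \left(\frac{5 + 0}{7 + 2 \cdot 0} + \frac{1}{12 + 3}\right)^{2} = \left(\frac{1}{7 + 0} \cdot 5 + \frac{1}{15}\right)^{2} = \left(\frac{1}{7} \cdot 5 + \frac{1}{15}\right)^{2} = \left(\frac{5}{7} + \frac{1}{15}\right)^{2} = \left(\frac{82}{105}\right)^{2} = \frac{6724}{11025}$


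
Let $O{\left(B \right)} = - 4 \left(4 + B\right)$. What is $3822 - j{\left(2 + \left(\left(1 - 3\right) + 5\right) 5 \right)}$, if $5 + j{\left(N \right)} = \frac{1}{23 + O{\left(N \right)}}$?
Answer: $\frac{233448}{61} \approx 3827.0$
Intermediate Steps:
$O{\left(B \right)} = -16 - 4 B$
$j{\left(N \right)} = -5 + \frac{1}{7 - 4 N}$ ($j{\left(N \right)} = -5 + \frac{1}{23 - \left(16 + 4 N\right)} = -5 + \frac{1}{7 - 4 N}$)
$3822 - j{\left(2 + \left(\left(1 - 3\right) + 5\right) 5 \right)} = 3822 - \frac{2 \left(17 - 10 \left(2 + \left(\left(1 - 3\right) + 5\right) 5\right)\right)}{-7 + 4 \left(2 + \left(\left(1 - 3\right) + 5\right) 5\right)} = 3822 - \frac{2 \left(17 - 10 \left(2 + \left(-2 + 5\right) 5\right)\right)}{-7 + 4 \left(2 + \left(-2 + 5\right) 5\right)} = 3822 - \frac{2 \left(17 - 10 \left(2 + 3 \cdot 5\right)\right)}{-7 + 4 \left(2 + 3 \cdot 5\right)} = 3822 - \frac{2 \left(17 - 10 \left(2 + 15\right)\right)}{-7 + 4 \left(2 + 15\right)} = 3822 - \frac{2 \left(17 - 170\right)}{-7 + 4 \cdot 17} = 3822 - \frac{2 \left(17 - 170\right)}{-7 + 68} = 3822 - 2 \cdot \frac{1}{61} \left(-153\right) = 3822 - - \frac{306}{61} = 3822 + \frac{306}{61} = \frac{233448}{61}$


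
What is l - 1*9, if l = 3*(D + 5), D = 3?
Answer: 15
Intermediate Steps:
l = 24 (l = 3*(3 + 5) = 3*8 = 24)
l - 1*9 = 24 - 1*9 = 24 - 9 = 15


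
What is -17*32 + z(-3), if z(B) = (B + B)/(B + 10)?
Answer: -3814/7 ≈ -544.86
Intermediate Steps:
z(B) = 2*B/(10 + B) (z(B) = (2*B)/(10 + B) = 2*B/(10 + B))
-17*32 + z(-3) = -17*32 + 2*(-3)/(10 - 3) = -544 + 2*(-3)/7 = -544 + 2*(-3)*(1/7) = -544 - 6/7 = -3814/7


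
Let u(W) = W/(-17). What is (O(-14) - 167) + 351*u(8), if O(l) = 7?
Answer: -5528/17 ≈ -325.18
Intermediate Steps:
u(W) = -W/17 (u(W) = W*(-1/17) = -W/17)
(O(-14) - 167) + 351*u(8) = (7 - 167) + 351*(-1/17*8) = -160 + 351*(-8/17) = -160 - 2808/17 = -5528/17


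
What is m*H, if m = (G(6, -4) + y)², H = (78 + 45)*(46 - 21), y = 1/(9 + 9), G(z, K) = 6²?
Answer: 431731025/108 ≈ 3.9975e+6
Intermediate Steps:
G(z, K) = 36
y = 1/18 ≈ 0.055556
H = 3075 (H = 123*25 = 3075)
m = 421201/324 (m = (36 + 1/18)² = (649/18)² = 421201/324 ≈ 1300.0)
m*H = (421201/324)*3075 = 431731025/108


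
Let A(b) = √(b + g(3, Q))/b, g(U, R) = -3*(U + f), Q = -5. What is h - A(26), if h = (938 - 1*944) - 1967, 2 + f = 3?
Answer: -1973 - √14/26 ≈ -1973.1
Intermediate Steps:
f = 1 (f = -2 + 3 = 1)
h = -1973 (h = (938 - 944) - 1967 = -6 - 1967 = -1973)
g(U, R) = -3 - 3*U (g(U, R) = -3*(U + 1) = -3*(1 + U) = -3 - 3*U)
A(b) = √(-12 + b)/b (A(b) = √(b + (-3 - 3*3))/b = √(b + (-3 - 9))/b = √(b - 12)/b = √(-12 + b)/b)
h - A(26) = -1973 - √(-12 + 26)/26 = -1973 - √14/26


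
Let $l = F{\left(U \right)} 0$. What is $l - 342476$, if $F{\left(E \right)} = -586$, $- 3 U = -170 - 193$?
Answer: $-342476$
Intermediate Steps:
$U = 121$ ($U = - \frac{-170 - 193}{3} = \left(- \frac{1}{3}\right) \left(-363\right) = 121$)
$l = 0$ ($l = \left(-586\right) 0 = 0$)
$l - 342476 = 0 - 342476 = -342476$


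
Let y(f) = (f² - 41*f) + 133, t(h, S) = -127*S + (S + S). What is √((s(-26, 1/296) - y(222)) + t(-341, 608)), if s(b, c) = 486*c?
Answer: I*√636931949/74 ≈ 341.05*I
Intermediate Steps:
t(h, S) = -125*S (t(h, S) = -127*S + 2*S = -125*S)
y(f) = 133 + f² - 41*f
√((s(-26, 1/296) - y(222)) + t(-341, 608)) = √((486/296 - (133 + 222² - 41*222)) - 125*608) = √((486*(1/296) - (133 + 49284 - 9102)) - 76000) = √((243/148 - 1*40315) - 76000) = √((243/148 - 40315) - 76000) = √(-5966377/148 - 76000) = √(-17214377/148) = I*√636931949/74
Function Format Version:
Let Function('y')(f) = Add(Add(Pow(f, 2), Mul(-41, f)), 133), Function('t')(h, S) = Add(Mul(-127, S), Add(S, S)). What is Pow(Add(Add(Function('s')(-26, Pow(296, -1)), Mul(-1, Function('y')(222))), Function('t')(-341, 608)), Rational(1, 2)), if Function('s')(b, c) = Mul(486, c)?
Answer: Mul(Rational(1, 74), I, Pow(636931949, Rational(1, 2))) ≈ Mul(341.05, I)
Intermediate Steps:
Function('t')(h, S) = Mul(-125, S) (Function('t')(h, S) = Add(Mul(-127, S), Mul(2, S)) = Mul(-125, S))
Function('y')(f) = Add(133, Pow(f, 2), Mul(-41, f))
Pow(Add(Add(Function('s')(-26, Pow(296, -1)), Mul(-1, Function('y')(222))), Function('t')(-341, 608)), Rational(1, 2)) = Pow(Add(Add(Mul(486, Pow(296, -1)), Mul(-1, Add(133, Pow(222, 2), Mul(-41, 222)))), Mul(-125, 608)), Rational(1, 2)) = Pow(Add(Add(Mul(486, Rational(1, 296)), Mul(-1, Add(133, 49284, -9102))), -76000), Rational(1, 2)) = Pow(Add(Add(Rational(243, 148), Mul(-1, 40315)), -76000), Rational(1, 2)) = Pow(Add(Add(Rational(243, 148), -40315), -76000), Rational(1, 2)) = Pow(Add(Rational(-5966377, 148), -76000), Rational(1, 2)) = Pow(Rational(-17214377, 148), Rational(1, 2)) = Mul(Rational(1, 74), I, Pow(636931949, Rational(1, 2)))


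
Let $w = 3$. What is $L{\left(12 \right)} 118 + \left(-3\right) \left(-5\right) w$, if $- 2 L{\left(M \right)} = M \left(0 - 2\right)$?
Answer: $1461$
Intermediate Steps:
$L{\left(M \right)} = M$ ($L{\left(M \right)} = - \frac{M \left(0 - 2\right)}{2} = - \frac{M \left(-2\right)}{2} = - \frac{\left(-2\right) M}{2} = M$)
$L{\left(12 \right)} 118 + \left(-3\right) \left(-5\right) w = 12 \cdot 118 + \left(-3\right) \left(-5\right) 3 = 1416 + 15 \cdot 3 = 1416 + 45 = 1461$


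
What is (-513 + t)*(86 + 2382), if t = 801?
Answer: 710784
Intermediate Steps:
(-513 + t)*(86 + 2382) = (-513 + 801)*(86 + 2382) = 288*2468 = 710784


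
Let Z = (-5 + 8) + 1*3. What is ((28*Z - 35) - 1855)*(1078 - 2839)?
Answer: 3032442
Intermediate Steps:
Z = 6 (Z = 3 + 3 = 6)
((28*Z - 35) - 1855)*(1078 - 2839) = ((28*6 - 35) - 1855)*(1078 - 2839) = ((168 - 35) - 1855)*(-1761) = (133 - 1855)*(-1761) = -1722*(-1761) = 3032442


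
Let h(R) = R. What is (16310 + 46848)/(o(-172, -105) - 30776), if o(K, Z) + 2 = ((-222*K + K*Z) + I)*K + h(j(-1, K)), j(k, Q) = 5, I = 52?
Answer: -63158/9713685 ≈ -0.0065020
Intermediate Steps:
o(K, Z) = 3 + K*(52 - 222*K + K*Z) (o(K, Z) = -2 + (((-222*K + K*Z) + 52)*K + 5) = -2 + ((52 - 222*K + K*Z)*K + 5) = -2 + (K*(52 - 222*K + K*Z) + 5) = -2 + (5 + K*(52 - 222*K + K*Z)) = 3 + K*(52 - 222*K + K*Z))
(16310 + 46848)/(o(-172, -105) - 30776) = (16310 + 46848)/((3 - 222*(-172)² + 52*(-172) - 105*(-172)²) - 30776) = 63158/((3 - 222*29584 - 8944 - 105*29584) - 30776) = 63158/((3 - 6567648 - 8944 - 3106320) - 30776) = 63158/(-9682909 - 30776) = 63158/(-9713685) = 63158*(-1/9713685) = -63158/9713685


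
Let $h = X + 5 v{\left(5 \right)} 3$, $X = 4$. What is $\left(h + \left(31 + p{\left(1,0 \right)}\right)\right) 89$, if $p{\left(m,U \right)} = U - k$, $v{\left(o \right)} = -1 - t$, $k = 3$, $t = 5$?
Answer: $-5162$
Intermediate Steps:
$v{\left(o \right)} = -6$ ($v{\left(o \right)} = -1 - 5 = -6$)
$h = -86$ ($h = 4 + 5 \left(-6\right) 3 = 4 - 90 = -86$)
$p{\left(m,U \right)} = -3 + U$ ($p{\left(m,U \right)} = U - 3 = -3 + U$)
$\left(h + \left(31 + p{\left(1,0 \right)}\right)\right) 89 = \left(-86 + \left(31 + \left(-3 + 0\right)\right)\right) 89 = \left(-86 + \left(31 - 3\right)\right) 89 = \left(-86 + 28\right) 89 = \left(-58\right) 89 = -5162$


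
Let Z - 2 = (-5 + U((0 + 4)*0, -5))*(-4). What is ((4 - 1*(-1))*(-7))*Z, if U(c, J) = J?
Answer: -1470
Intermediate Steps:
Z = 42 (Z = 2 + (-5 - 5)*(-4) = 2 - 10*(-4) = 2 + 40 = 42)
((4 - 1*(-1))*(-7))*Z = ((4 - 1*(-1))*(-7))*42 = ((4 + 1)*(-7))*42 = (5*(-7))*42 = -35*42 = -1470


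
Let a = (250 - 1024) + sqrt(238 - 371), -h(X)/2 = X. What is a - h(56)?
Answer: -662 + I*sqrt(133) ≈ -662.0 + 11.533*I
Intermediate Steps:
h(X) = -2*X
a = -774 + I*sqrt(133) (a = -774 + sqrt(-133) = -774 + I*sqrt(133) ≈ -774.0 + 11.533*I)
a - h(56) = (-774 + I*sqrt(133)) - (-2)*56 = (-774 + I*sqrt(133)) - 1*(-112) = (-774 + I*sqrt(133)) + 112 = -662 + I*sqrt(133)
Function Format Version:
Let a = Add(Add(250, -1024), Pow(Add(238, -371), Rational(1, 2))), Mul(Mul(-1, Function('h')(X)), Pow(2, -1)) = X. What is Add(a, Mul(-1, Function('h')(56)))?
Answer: Add(-662, Mul(I, Pow(133, Rational(1, 2)))) ≈ Add(-662.00, Mul(11.533, I))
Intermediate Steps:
Function('h')(X) = Mul(-2, X)
a = Add(-774, Mul(I, Pow(133, Rational(1, 2)))) (a = Add(-774, Pow(-133, Rational(1, 2))) = Add(-774, Mul(I, Pow(133, Rational(1, 2)))) ≈ Add(-774.00, Mul(11.533, I)))
Add(a, Mul(-1, Function('h')(56))) = Add(Add(-774, Mul(I, Pow(133, Rational(1, 2)))), Mul(-1, Mul(-2, 56))) = Add(Add(-774, Mul(I, Pow(133, Rational(1, 2)))), Mul(-1, -112)) = Add(Add(-774, Mul(I, Pow(133, Rational(1, 2)))), 112) = Add(-662, Mul(I, Pow(133, Rational(1, 2))))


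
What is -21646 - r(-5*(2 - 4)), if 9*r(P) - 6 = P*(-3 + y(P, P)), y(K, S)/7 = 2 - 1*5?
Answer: -21620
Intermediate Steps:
y(K, S) = -21 (y(K, S) = 7*(2 - 1*5) = 7*(2 - 5) = 7*(-3) = -21)
r(P) = ⅔ - 8*P/3 (r(P) = ⅔ + (P*(-3 - 21))/9 = ⅔ + (P*(-24))/9 = ⅔ + (-24*P)/9 = ⅔ - 8*P/3)
-21646 - r(-5*(2 - 4)) = -21646 - (⅔ - (-40)*(2 - 4)/3) = -21646 - (⅔ - (-40)*(-2)/3) = -21646 - (⅔ - 8/3*10) = -21646 - (⅔ - 80/3) = -21646 - 1*(-26) = -21646 + 26 = -21620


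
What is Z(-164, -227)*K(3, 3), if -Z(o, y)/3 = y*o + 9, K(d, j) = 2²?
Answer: -446844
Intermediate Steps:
K(d, j) = 4
Z(o, y) = -27 - 3*o*y (Z(o, y) = -3*(y*o + 9) = -3*(o*y + 9) = -3*(9 + o*y) = -27 - 3*o*y)
Z(-164, -227)*K(3, 3) = (-27 - 3*(-164)*(-227))*4 = (-27 - 111684)*4 = -111711*4 = -446844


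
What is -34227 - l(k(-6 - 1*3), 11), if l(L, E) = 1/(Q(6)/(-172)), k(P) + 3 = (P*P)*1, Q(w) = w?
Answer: -102595/3 ≈ -34198.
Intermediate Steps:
k(P) = -3 + P² (k(P) = -3 + (P*P)*1 = -3 + P²*1 = -3 + P²)
l(L, E) = -86/3 (l(L, E) = 1/(6/(-172)) = 1/(6*(-1/172)) = 1/(-3/86) = -86/3)
-34227 - l(k(-6 - 1*3), 11) = -34227 - 1*(-86/3) = -34227 + 86/3 = -102595/3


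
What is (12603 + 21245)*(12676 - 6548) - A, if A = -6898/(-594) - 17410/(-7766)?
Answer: 21746175800972/104841 ≈ 2.0742e+8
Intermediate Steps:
A = 1452532/104841 (A = -6898*(-1/594) - 17410*(-1/7766) = 3449/297 + 8705/3883 = 1452532/104841 ≈ 13.855)
(12603 + 21245)*(12676 - 6548) - A = (12603 + 21245)*(12676 - 6548) - 1*1452532/104841 = 33848*6128 - 1452532/104841 = 207420544 - 1452532/104841 = 21746175800972/104841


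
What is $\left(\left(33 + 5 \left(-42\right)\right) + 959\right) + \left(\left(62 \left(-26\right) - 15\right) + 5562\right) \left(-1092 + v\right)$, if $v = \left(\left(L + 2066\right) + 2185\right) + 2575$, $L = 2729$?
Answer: $33302687$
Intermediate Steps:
$v = 9555$ ($v = \left(\left(2729 + 2066\right) + 2185\right) + 2575 = \left(4795 + 2185\right) + 2575 = 6980 + 2575 = 9555$)
$\left(\left(33 + 5 \left(-42\right)\right) + 959\right) + \left(\left(62 \left(-26\right) - 15\right) + 5562\right) \left(-1092 + v\right) = \left(\left(33 + 5 \left(-42\right)\right) + 959\right) + \left(\left(62 \left(-26\right) - 15\right) + 5562\right) \left(-1092 + 9555\right) = \left(\left(33 - 210\right) + 959\right) + \left(\left(-1612 - 15\right) + 5562\right) 8463 = \left(-177 + 959\right) + \left(-1627 + 5562\right) 8463 = 782 + 3935 \cdot 8463 = 782 + 33301905 = 33302687$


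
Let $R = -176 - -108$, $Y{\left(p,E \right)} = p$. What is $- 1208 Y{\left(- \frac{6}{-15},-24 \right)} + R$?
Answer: $- \frac{2756}{5} \approx -551.2$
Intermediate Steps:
$R = -68$ ($R = -176 + 108 = -68$)
$- 1208 Y{\left(- \frac{6}{-15},-24 \right)} + R = - 1208 \left(- \frac{6}{-15}\right) - 68 = - 1208 \left(\left(-6\right) \left(- \frac{1}{15}\right)\right) - 68 = \left(-1208\right) \frac{2}{5} - 68 = - \frac{2416}{5} - 68 = - \frac{2756}{5}$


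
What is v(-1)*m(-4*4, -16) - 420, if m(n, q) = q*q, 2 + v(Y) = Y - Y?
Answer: -932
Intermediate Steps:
v(Y) = -2 (v(Y) = -2 + (Y - Y) = -2 + 0 = -2)
m(n, q) = q**2
v(-1)*m(-4*4, -16) - 420 = -2*(-16)**2 - 420 = -2*256 - 420 = -512 - 420 = -932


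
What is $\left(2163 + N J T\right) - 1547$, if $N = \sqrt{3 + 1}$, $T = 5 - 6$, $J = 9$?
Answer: $598$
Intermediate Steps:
$T = -1$ ($T = 5 - 6 = -1$)
$N = 2$ ($N = \sqrt{4} = 2$)
$\left(2163 + N J T\right) - 1547 = \left(2163 + 2 \cdot 9 \left(-1\right)\right) - 1547 = \left(2163 + 18 \left(-1\right)\right) - 1547 = \left(2163 - 18\right) - 1547 = 2145 - 1547 = 598$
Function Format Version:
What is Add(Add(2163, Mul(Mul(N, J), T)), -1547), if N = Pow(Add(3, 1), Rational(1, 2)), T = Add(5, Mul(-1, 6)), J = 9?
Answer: 598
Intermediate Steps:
T = -1 (T = Add(5, -6) = -1)
N = 2 (N = Pow(4, Rational(1, 2)) = 2)
Add(Add(2163, Mul(Mul(N, J), T)), -1547) = Add(Add(2163, Mul(Mul(2, 9), -1)), -1547) = Add(Add(2163, Mul(18, -1)), -1547) = Add(Add(2163, -18), -1547) = Add(2145, -1547) = 598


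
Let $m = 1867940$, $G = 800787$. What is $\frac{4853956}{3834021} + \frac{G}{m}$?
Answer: $\frac{12137132745167}{7161721186740} \approx 1.6947$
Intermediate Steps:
$\frac{4853956}{3834021} + \frac{G}{m} = \frac{4853956}{3834021} + \frac{800787}{1867940} = \frac{12137132745167}{7161721186740}$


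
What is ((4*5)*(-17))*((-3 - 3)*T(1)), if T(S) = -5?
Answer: -10200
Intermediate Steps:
((4*5)*(-17))*((-3 - 3)*T(1)) = ((4*5)*(-17))*((-3 - 3)*(-5)) = (20*(-17))*(-6*(-5)) = -340*30 = -10200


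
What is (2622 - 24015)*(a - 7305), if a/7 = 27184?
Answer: -3914555319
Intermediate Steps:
a = 190288 (a = 7*27184 = 190288)
(2622 - 24015)*(a - 7305) = (2622 - 24015)*(190288 - 7305) = -21393*182983 = -3914555319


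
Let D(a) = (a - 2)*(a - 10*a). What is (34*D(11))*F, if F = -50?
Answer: 1514700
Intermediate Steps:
D(a) = -9*a*(-2 + a) (D(a) = (-2 + a)*(-9*a) = -9*a*(-2 + a))
(34*D(11))*F = (34*(9*11*(2 - 1*11)))*(-50) = (34*(9*11*(2 - 11)))*(-50) = (34*(9*11*(-9)))*(-50) = (34*(-891))*(-50) = -30294*(-50) = 1514700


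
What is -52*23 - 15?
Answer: -1211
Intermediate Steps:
-52*23 - 15 = -1196 - 15 = -1211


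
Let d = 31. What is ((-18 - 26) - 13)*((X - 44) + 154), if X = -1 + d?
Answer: -7980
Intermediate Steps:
X = 30 (X = -1 + 31 = 30)
((-18 - 26) - 13)*((X - 44) + 154) = ((-18 - 26) - 13)*((30 - 44) + 154) = (-44 - 13)*(-14 + 154) = -57*140 = -7980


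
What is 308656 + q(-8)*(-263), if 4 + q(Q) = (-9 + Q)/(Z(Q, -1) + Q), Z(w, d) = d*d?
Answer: 2163485/7 ≈ 3.0907e+5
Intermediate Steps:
Z(w, d) = d²
q(Q) = -4 + (-9 + Q)/(1 + Q) (q(Q) = -4 + (-9 + Q)/((-1)² + Q) = -4 + (-9 + Q)/(1 + Q))
308656 + q(-8)*(-263) = 308656 + ((-13 - 3*(-8))/(1 - 8))*(-263) = 308656 + ((-13 + 24)/(-7))*(-263) = 308656 - ⅐*11*(-263) = 308656 - 11/7*(-263) = 308656 + 2893/7 = 2163485/7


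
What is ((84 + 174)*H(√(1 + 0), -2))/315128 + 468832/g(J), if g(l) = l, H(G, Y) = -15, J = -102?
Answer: -36935621309/8035764 ≈ -4596.4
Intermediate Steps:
((84 + 174)*H(√(1 + 0), -2))/315128 + 468832/g(J) = ((84 + 174)*(-15))/315128 + 468832/(-102) = (258*(-15))*(1/315128) + 468832*(-1/102) = -3870*1/315128 - 234416/51 = -1935/157564 - 234416/51 = -36935621309/8035764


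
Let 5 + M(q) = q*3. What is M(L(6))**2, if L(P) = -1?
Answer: 64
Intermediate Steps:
M(q) = -5 + 3*q (M(q) = -5 + q*3 = -5 + 3*q)
M(L(6))**2 = (-5 + 3*(-1))**2 = (-5 - 3)**2 = (-8)**2 = 64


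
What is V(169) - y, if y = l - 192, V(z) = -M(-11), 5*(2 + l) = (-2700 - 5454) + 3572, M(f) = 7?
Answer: 5517/5 ≈ 1103.4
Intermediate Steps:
l = -4592/5 (l = -2 + ((-2700 - 5454) + 3572)/5 = -2 + (-8154 + 3572)/5 = -2 + (1/5)*(-4582) = -2 - 4582/5 = -4592/5 ≈ -918.40)
V(z) = -7 (V(z) = -1*7 = -7)
y = -5552/5 (y = -4592/5 - 192 = -5552/5 ≈ -1110.4)
V(169) - y = -7 - 1*(-5552/5) = -7 + 5552/5 = 5517/5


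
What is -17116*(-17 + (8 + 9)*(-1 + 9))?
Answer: -2036804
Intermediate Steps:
-17116*(-17 + (8 + 9)*(-1 + 9)) = -17116*(-17 + 17*8) = -17116*(-17 + 136) = -17116*119 = -2036804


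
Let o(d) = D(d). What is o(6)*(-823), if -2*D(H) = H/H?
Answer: 823/2 ≈ 411.50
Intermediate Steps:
D(H) = -½ (D(H) = -H/(2*H) = -½*1 = -½)
o(d) = -½
o(6)*(-823) = -½*(-823) = 823/2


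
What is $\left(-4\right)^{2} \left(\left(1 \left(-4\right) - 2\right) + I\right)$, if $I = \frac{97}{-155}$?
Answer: $- \frac{16432}{155} \approx -106.01$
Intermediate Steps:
$I = - \frac{97}{155}$ ($I = 97 \left(- \frac{1}{155}\right) = - \frac{97}{155} \approx -0.62581$)
$\left(-4\right)^{2} \left(\left(1 \left(-4\right) - 2\right) + I\right) = \left(-4\right)^{2} \left(\left(1 \left(-4\right) - 2\right) - \frac{97}{155}\right) = 16 \left(\left(-4 - 2\right) - \frac{97}{155}\right) = 16 \left(-6 - \frac{97}{155}\right) = 16 \left(- \frac{1027}{155}\right) = - \frac{16432}{155}$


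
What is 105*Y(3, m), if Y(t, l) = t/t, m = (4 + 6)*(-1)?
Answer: 105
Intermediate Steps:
m = -10 (m = 10*(-1) = -10)
Y(t, l) = 1
105*Y(3, m) = 105*1 = 105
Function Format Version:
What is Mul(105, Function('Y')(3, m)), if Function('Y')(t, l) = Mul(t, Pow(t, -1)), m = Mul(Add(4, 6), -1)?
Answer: 105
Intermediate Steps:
m = -10 (m = Mul(10, -1) = -10)
Function('Y')(t, l) = 1
Mul(105, Function('Y')(3, m)) = Mul(105, 1) = 105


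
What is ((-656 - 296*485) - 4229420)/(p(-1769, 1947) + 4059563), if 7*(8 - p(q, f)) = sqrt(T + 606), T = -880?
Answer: -869999207637644/807525718498283 - 30615452*I*sqrt(274)/807525718498283 ≈ -1.0774 - 6.2757e-7*I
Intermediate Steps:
p(q, f) = 8 - I*sqrt(274)/7 (p(q, f) = 8 - sqrt(-880 + 606)/7 = 8 - I*sqrt(274)/7)
((-656 - 296*485) - 4229420)/(p(-1769, 1947) + 4059563) = ((-656 - 296*485) - 4229420)/((8 - I*sqrt(274)/7) + 4059563) = ((-656 - 143560) - 4229420)/(4059571 - I*sqrt(274)/7) = (-144216 - 4229420)/(4059571 - I*sqrt(274)/7) = -4373636/(4059571 - I*sqrt(274)/7)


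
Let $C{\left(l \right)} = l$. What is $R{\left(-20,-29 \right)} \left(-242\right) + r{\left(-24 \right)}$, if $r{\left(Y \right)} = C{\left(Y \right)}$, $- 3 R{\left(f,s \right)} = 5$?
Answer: $\frac{1138}{3} \approx 379.33$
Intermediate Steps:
$R{\left(f,s \right)} = - \frac{5}{3}$ ($R{\left(f,s \right)} = \left(- \frac{1}{3}\right) 5 = - \frac{5}{3}$)
$r{\left(Y \right)} = Y$
$R{\left(-20,-29 \right)} \left(-242\right) + r{\left(-24 \right)} = \left(- \frac{5}{3}\right) \left(-242\right) - 24 = \frac{1210}{3} - 24 = \frac{1138}{3}$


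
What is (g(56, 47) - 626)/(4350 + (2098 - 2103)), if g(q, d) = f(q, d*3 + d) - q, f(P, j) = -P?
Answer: -738/4345 ≈ -0.16985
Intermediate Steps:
g(q, d) = -2*q (g(q, d) = -q - q = -2*q)
(g(56, 47) - 626)/(4350 + (2098 - 2103)) = (-2*56 - 626)/(4350 + (2098 - 2103)) = (-112 - 626)/(4350 - 5) = -738/4345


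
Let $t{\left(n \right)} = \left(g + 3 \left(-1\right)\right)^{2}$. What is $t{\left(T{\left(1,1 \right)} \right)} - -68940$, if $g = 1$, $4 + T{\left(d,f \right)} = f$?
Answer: $68944$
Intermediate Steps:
$T{\left(d,f \right)} = -4 + f$
$t{\left(n \right)} = 4$ ($t{\left(n \right)} = \left(1 + 3 \left(-1\right)\right)^{2} = \left(1 - 3\right)^{2} = \left(-2\right)^{2} = 4$)
$t{\left(T{\left(1,1 \right)} \right)} - -68940 = 4 - -68940 = 4 + 68940 = 68944$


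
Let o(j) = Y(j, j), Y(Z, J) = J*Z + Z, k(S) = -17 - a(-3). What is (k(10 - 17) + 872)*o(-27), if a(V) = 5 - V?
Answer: 594594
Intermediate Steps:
k(S) = -25 (k(S) = -17 - (5 - 1*(-3)) = -17 - (5 + 3) = -17 - 1*8 = -17 - 8 = -25)
Y(Z, J) = Z + J*Z
o(j) = j*(1 + j)
(k(10 - 17) + 872)*o(-27) = (-25 + 872)*(-27*(1 - 27)) = 847*(-27*(-26)) = 847*702 = 594594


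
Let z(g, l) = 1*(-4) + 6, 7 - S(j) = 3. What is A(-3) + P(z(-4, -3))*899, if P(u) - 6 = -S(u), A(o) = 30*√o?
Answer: 1798 + 30*I*√3 ≈ 1798.0 + 51.962*I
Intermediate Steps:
S(j) = 4 (S(j) = 7 - 1*3 = 7 - 3 = 4)
z(g, l) = 2 (z(g, l) = -4 + 6 = 2)
P(u) = 2 (P(u) = 6 - 1*4 = 6 - 4 = 2)
A(-3) + P(z(-4, -3))*899 = 30*√(-3) + 2*899 = 30*(I*√3) + 1798 = 30*I*√3 + 1798 = 1798 + 30*I*√3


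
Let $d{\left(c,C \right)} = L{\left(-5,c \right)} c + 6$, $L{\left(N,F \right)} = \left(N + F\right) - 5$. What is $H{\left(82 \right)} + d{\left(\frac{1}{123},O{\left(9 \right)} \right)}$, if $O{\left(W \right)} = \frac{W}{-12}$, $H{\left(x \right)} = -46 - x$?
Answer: $- \frac{1846967}{15129} \approx -122.08$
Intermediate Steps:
$L{\left(N,F \right)} = -5 + F + N$ ($L{\left(N,F \right)} = \left(F + N\right) - 5 = -5 + F + N$)
$O{\left(W \right)} = - \frac{W}{12}$ ($O{\left(W \right)} = W \left(- \frac{1}{12}\right) = - \frac{W}{12}$)
$d{\left(c,C \right)} = 6 + c \left(-10 + c\right)$ ($d{\left(c,C \right)} = \left(-5 + c - 5\right) c + 6 = \left(-10 + c\right) c + 6 = c \left(-10 + c\right) + 6 = 6 + c \left(-10 + c\right)$)
$H{\left(82 \right)} + d{\left(\frac{1}{123},O{\left(9 \right)} \right)} = \left(-46 - 82\right) + \left(6 + \frac{-10 + \frac{1}{123}}{123}\right) = -128 + \left(6 + \frac{1}{123} \left(- \frac{1229}{123}\right)\right) = -128 + \left(6 - \frac{1229}{15129}\right) = -128 + \frac{89545}{15129} = - \frac{1846967}{15129}$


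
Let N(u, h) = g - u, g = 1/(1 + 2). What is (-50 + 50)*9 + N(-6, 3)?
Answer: 19/3 ≈ 6.3333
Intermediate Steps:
g = ⅓ (g = 1/3 = ⅓ ≈ 0.33333)
N(u, h) = ⅓ - u
(-50 + 50)*9 + N(-6, 3) = (-50 + 50)*9 + (⅓ - 1*(-6)) = 0*9 + (⅓ + 6) = 0 + 19/3 = 19/3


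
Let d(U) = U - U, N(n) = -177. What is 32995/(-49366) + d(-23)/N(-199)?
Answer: -32995/49366 ≈ -0.66838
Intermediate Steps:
d(U) = 0
32995/(-49366) + d(-23)/N(-199) = 32995/(-49366) + 0/(-177) = 32995*(-1/49366) + 0*(-1/177) = -32995/49366 + 0 = -32995/49366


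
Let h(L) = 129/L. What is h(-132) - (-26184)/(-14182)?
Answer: -880961/312004 ≈ -2.8236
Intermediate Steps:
h(-132) - (-26184)/(-14182) = 129/(-132) - (-26184)/(-14182) = 129*(-1/132) - (-26184)*(-1)/14182 = -43/44 - 1*13092/7091 = -43/44 - 13092/7091 = -880961/312004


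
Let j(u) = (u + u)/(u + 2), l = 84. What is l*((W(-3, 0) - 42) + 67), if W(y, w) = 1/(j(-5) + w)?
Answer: 10626/5 ≈ 2125.2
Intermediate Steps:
j(u) = 2*u/(2 + u) (j(u) = (2*u)/(2 + u) = 2*u/(2 + u))
W(y, w) = 1/(10/3 + w) (W(y, w) = 1/(2*(-5)/(2 - 5) + w) = 1/(2*(-5)/(-3) + w) = 1/(2*(-5)*(-1/3) + w) = 1/(10/3 + w))
l*((W(-3, 0) - 42) + 67) = 84*((3/(10 + 3*0) - 42) + 67) = 84*((3/(10 + 0) - 42) + 67) = 84*((3/10 - 42) + 67) = 84*(-417/10 + 67) = 84*(253/10) = 10626/5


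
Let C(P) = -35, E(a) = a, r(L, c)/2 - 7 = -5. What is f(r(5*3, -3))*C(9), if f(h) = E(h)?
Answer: -140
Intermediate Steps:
r(L, c) = 4 (r(L, c) = 14 + 2*(-5) = 14 - 10 = 4)
f(h) = h
f(r(5*3, -3))*C(9) = 4*(-35) = -140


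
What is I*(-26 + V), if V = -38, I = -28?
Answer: 1792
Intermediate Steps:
I*(-26 + V) = -28*(-26 - 38) = -28*(-64) = 1792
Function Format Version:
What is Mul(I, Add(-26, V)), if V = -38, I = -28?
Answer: 1792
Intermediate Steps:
Mul(I, Add(-26, V)) = Mul(-28, Add(-26, -38)) = Mul(-28, -64) = 1792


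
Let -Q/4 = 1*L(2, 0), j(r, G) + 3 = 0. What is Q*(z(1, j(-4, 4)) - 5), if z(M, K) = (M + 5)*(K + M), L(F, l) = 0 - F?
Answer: -136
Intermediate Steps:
j(r, G) = -3 (j(r, G) = -3 + 0 = -3)
L(F, l) = -F
z(M, K) = (5 + M)*(K + M)
Q = 8 (Q = -4*(-1*2) = -4*(-2) = 8)
Q*(z(1, j(-4, 4)) - 5) = 8*((1² + 5*(-3) + 5*1 - 3*1) - 5) = 8*((1 - 15 + 5 - 3) - 5) = 8*(-12 - 5) = 8*(-17) = -136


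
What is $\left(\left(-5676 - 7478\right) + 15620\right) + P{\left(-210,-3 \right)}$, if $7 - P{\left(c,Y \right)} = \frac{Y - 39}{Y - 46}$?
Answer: $\frac{17305}{7} \approx 2472.1$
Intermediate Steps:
$P{\left(c,Y \right)} = 7 - \frac{-39 + Y}{-46 + Y}$ ($P{\left(c,Y \right)} = 7 - \frac{Y - 39}{Y - 46} = 7 - \frac{-39 + Y}{-46 + Y}$)
$\left(\left(-5676 - 7478\right) + 15620\right) + P{\left(-210,-3 \right)} = \left(\left(-5676 - 7478\right) + 15620\right) + \frac{-283 + 6 \left(-3\right)}{-46 - 3} = \left(-13154 + 15620\right) + \frac{-283 - 18}{-49} = 2466 - - \frac{43}{7} = 2466 + \frac{43}{7} = \frac{17305}{7}$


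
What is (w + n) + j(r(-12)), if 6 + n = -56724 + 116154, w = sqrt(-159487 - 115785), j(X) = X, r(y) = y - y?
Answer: 59424 + 2*I*sqrt(68818) ≈ 59424.0 + 524.66*I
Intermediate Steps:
r(y) = 0
w = 2*I*sqrt(68818) (w = sqrt(-275272) = 2*I*sqrt(68818) ≈ 524.66*I)
n = 59424 (n = -6 + (-56724 + 116154) = -6 + 59430 = 59424)
(w + n) + j(r(-12)) = (2*I*sqrt(68818) + 59424) + 0 = (59424 + 2*I*sqrt(68818)) + 0 = 59424 + 2*I*sqrt(68818)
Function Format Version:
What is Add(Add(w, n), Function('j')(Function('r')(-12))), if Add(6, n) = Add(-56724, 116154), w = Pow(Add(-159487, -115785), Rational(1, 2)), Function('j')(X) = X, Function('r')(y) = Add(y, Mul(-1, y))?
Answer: Add(59424, Mul(2, I, Pow(68818, Rational(1, 2)))) ≈ Add(59424., Mul(524.66, I))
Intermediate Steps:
Function('r')(y) = 0
w = Mul(2, I, Pow(68818, Rational(1, 2))) (w = Pow(-275272, Rational(1, 2)) = Mul(2, I, Pow(68818, Rational(1, 2))) ≈ Mul(524.66, I))
n = 59424 (n = Add(-6, Add(-56724, 116154)) = Add(-6, 59430) = 59424)
Add(Add(w, n), Function('j')(Function('r')(-12))) = Add(Add(Mul(2, I, Pow(68818, Rational(1, 2))), 59424), 0) = Add(Add(59424, Mul(2, I, Pow(68818, Rational(1, 2)))), 0) = Add(59424, Mul(2, I, Pow(68818, Rational(1, 2))))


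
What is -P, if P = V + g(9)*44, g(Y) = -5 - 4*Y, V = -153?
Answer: 1957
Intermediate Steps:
P = -1957 (P = -153 + (-5 - 4*9)*44 = -153 + (-5 - 36)*44 = -153 - 41*44 = -153 - 1804 = -1957)
-P = -1*(-1957) = 1957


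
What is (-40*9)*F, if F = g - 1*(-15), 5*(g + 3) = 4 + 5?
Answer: -4968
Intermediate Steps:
g = -6/5 (g = -3 + (4 + 5)/5 = -3 + (⅕)*9 = -3 + 9/5 = -6/5 ≈ -1.2000)
F = 69/5 (F = -6/5 - 1*(-15) = -6/5 + 15 = 69/5 ≈ 13.800)
(-40*9)*F = -40*9*(69/5) = -360*69/5 = -4968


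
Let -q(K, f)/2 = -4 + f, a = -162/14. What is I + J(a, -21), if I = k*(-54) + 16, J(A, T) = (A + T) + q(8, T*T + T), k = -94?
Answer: 29592/7 ≈ 4227.4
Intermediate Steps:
a = -81/7 (a = -162*1/14 = -81/7 ≈ -11.571)
q(K, f) = 8 - 2*f (q(K, f) = -2*(-4 + f) = 8 - 2*f)
J(A, T) = 8 + A - T - 2*T**2 (J(A, T) = (A + T) + (8 - 2*(T*T + T)) = (A + T) + (8 - 2*(T**2 + T)) = (A + T) + (8 - 2*(T + T**2)) = (A + T) + (8 + (-2*T - 2*T**2)) = (A + T) + (8 - 2*T - 2*T**2) = 8 + A - T - 2*T**2)
I = 5092 (I = -94*(-54) + 16 = 5076 + 16 = 5092)
I + J(a, -21) = 5092 + (8 - 81/7 - 1*(-21) - 2*(-21)**2) = 5092 + (8 - 81/7 + 21 - 2*441) = 5092 + (8 - 81/7 + 21 - 882) = 5092 - 6052/7 = 29592/7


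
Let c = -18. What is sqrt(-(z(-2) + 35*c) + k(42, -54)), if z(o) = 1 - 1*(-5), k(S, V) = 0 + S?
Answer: 3*sqrt(74) ≈ 25.807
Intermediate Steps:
k(S, V) = S
z(o) = 6 (z(o) = 1 + 5 = 6)
sqrt(-(z(-2) + 35*c) + k(42, -54)) = sqrt(-(6 + 35*(-18)) + 42) = sqrt(-(6 - 630) + 42) = sqrt(-1*(-624) + 42) = sqrt(624 + 42) = sqrt(666) = 3*sqrt(74)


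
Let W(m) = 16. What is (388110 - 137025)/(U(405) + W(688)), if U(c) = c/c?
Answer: 251085/17 ≈ 14770.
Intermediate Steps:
U(c) = 1
(388110 - 137025)/(U(405) + W(688)) = (388110 - 137025)/(1 + 16) = 251085/17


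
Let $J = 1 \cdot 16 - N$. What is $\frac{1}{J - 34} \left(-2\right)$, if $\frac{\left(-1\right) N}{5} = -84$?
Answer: $\frac{1}{219} \approx 0.0045662$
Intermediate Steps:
$N = 420$ ($N = \left(-5\right) \left(-84\right) = 420$)
$J = -404$ ($J = 1 \cdot 16 - 420 = 16 - 420 = -404$)
$\frac{1}{J - 34} \left(-2\right) = \frac{1}{-404 - 34} \left(-2\right) = \frac{1}{-438} \left(-2\right) = \left(- \frac{1}{438}\right) \left(-2\right) = \frac{1}{219}$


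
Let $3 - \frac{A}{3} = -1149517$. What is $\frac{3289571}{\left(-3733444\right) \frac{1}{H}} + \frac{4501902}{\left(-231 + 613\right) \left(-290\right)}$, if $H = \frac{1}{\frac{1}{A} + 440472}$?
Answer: $- \frac{110045885044672399919739}{2707940453871534162710} \approx -40.638$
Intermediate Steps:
$A = 3448560$ ($A = 9 - -3448551 = 9 + 3448551 = 3448560$)
$H = \frac{3448560}{1518994120321}$ ($H = \frac{1}{\frac{1}{3448560} + 440472} = \frac{1}{\frac{1518994120321}{3448560}} = \frac{3448560}{1518994120321} \approx 2.2703 \cdot 10^{-6}$)
$\frac{3289571}{\left(-3733444\right) \frac{1}{H}} + \frac{4501902}{\left(-231 + 613\right) \left(-290\right)} = \frac{3289571}{\left(-3733444\right) \frac{1}{\frac{3448560}{1518994120321}}} + \frac{4501902}{\left(-231 + 613\right) \left(-290\right)} = \frac{3289571}{\left(-3733444\right) \frac{1518994120321}{3448560}} + \frac{4501902}{382 \left(-290\right)} = \frac{3289571}{- \frac{1417769871136928881}{862140}} + \frac{4501902}{-110780} = 3289571 \left(- \frac{862140}{1417769871136928881}\right) + 4501902 \left(- \frac{1}{110780}\right) = - \frac{2836070741940}{1417769871136928881} - \frac{77619}{1910} = - \frac{110045885044672399919739}{2707940453871534162710}$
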